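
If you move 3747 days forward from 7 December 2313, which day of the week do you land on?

Dec 7, 2313 is a Sunday.
3747 mod 7 = 2, so 3747 days after a Sunday is Sunday + 2 = Tuesday.

Tuesday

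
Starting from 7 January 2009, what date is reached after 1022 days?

October 26, 2011

+365 (one year) → Jan 7, 2010 (657 left).
+365 (one year) → Jan 7, 2011 (292 left).
Jan has 31 days: +25 → Feb 1, 2011 (267 left).
Feb has 28 days: +28 → Mar 1, 2011 (239 left).
Mar has 31 days: +31 → Apr 1, 2011 (208 left).
Apr has 30 days: +30 → May 1, 2011 (178 left).
May has 31 days: +31 → Jun 1, 2011 (147 left).
Jun has 30 days: +30 → Jul 1, 2011 (117 left).
Jul has 31 days: +31 → Aug 1, 2011 (86 left).
Aug has 31 days: +31 → Sep 1, 2011 (55 left).
Sep has 30 days: +30 → Oct 1, 2011 (25 left).
+25 → Oct 26, 2011.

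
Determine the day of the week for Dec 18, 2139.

January 1, 2139 is a Thursday.
Jan 1, 2139 → Feb 1, 2139: 31 days (January has 31).
Feb 1, 2139 → Mar 1, 2139: 28 days (February has 28).
Mar 1, 2139 → Apr 1, 2139: 31 days (March has 31).
Apr 1, 2139 → May 1, 2139: 30 days (April has 30).
May 1, 2139 → Jun 1, 2139: 31 days (May has 31).
Jun 1, 2139 → Jul 1, 2139: 30 days (June has 30).
Jul 1, 2139 → Aug 1, 2139: 31 days (July has 31).
Aug 1, 2139 → Sep 1, 2139: 31 days (August has 31).
Sep 1, 2139 → Oct 1, 2139: 30 days (September has 30).
Oct 1, 2139 → Nov 1, 2139: 31 days (October has 31).
Nov 1, 2139 → Dec 1, 2139: 30 days (November has 30).
Dec 1, 2139 → Dec 18, 2139: 17 days.
Total: 351 days.
351 mod 7 = 1, so Thursday + 1 = Friday.

Friday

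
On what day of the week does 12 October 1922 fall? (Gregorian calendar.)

Thursday

January 1, 1922 is a Sunday.
Jan 1, 1922 → Feb 1, 1922: 31 days (January has 31).
Feb 1, 1922 → Mar 1, 1922: 28 days (February has 28).
Mar 1, 1922 → Apr 1, 1922: 31 days (March has 31).
Apr 1, 1922 → May 1, 1922: 30 days (April has 30).
May 1, 1922 → Jun 1, 1922: 31 days (May has 31).
Jun 1, 1922 → Jul 1, 1922: 30 days (June has 30).
Jul 1, 1922 → Aug 1, 1922: 31 days (July has 31).
Aug 1, 1922 → Sep 1, 1922: 31 days (August has 31).
Sep 1, 1922 → Oct 1, 1922: 30 days (September has 30).
Oct 1, 1922 → Oct 12, 1922: 11 days.
Total: 284 days.
284 mod 7 = 4, so Sunday + 4 = Thursday.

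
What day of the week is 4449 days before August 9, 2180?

Aug 9, 2180 is a Wednesday.
4449 mod 7 = 4, so 4449 days before a Wednesday is Wednesday − 4 = Saturday.

Saturday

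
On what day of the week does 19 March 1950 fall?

January 1, 1950 is a Sunday.
Jan 1, 1950 → Feb 1, 1950: 31 days (January has 31).
Feb 1, 1950 → Mar 1, 1950: 28 days (February has 28).
Mar 1, 1950 → Mar 19, 1950: 18 days.
Total: 77 days.
77 mod 7 = 0, so Sunday + 0 = Sunday.

Sunday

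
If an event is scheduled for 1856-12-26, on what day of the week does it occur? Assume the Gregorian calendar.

Doomsday rule: the anchor day for the 1800s is Friday. For year 56: 56÷12 = 4 r 8, and 8÷4 = 2, so 4+8+2 = 14.
Friday + 14 ≡ Friday — that's 1856's doomsday.
In December the doomsday date is Dec 12.
Dec 26 is 14 days after Dec 12; 14 mod 7 = 0, so Friday + 0 = Friday.

Friday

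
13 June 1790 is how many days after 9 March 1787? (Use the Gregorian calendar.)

1192

Mar 9, 1787 → Mar 9, 1788: 366 days (Feb 29, 1788 is in that span).
Mar 9, 1788 → Mar 9, 1789: 365 days.
Mar 9, 1789 → Mar 9, 1790: 365 days.
Mar 9, 1790 → Apr 9, 1790: 31 days (March has 31).
Apr 9, 1790 → May 9, 1790: 30 days (April has 30).
May 9, 1790 → Jun 9, 1790: 31 days (May has 31).
Jun 9, 1790 → Jun 13, 1790: 4 days.
Total: 1192 days.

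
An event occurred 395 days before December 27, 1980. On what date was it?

November 28, 1979

−27 → Nov 30, 1980 (end of Nov, 30 days; 368 left).
−30 → Oct 31, 1980 (end of Oct, 31 days; 338 left).
−31 → Sep 30, 1980 (end of Sep, 30 days; 307 left).
−30 → Aug 31, 1980 (end of Aug, 31 days; 277 left).
−31 → Jul 31, 1980 (end of Jul, 31 days; 246 left).
−31 → Jun 30, 1980 (end of Jun, 30 days; 215 left).
−30 → May 31, 1980 (end of May, 31 days; 185 left).
−31 → Apr 30, 1980 (end of Apr, 30 days; 154 left).
−30 → Mar 31, 1980 (end of Mar, 31 days; 124 left).
−31 → Feb 29, 1980 (end of Feb, 29 days; 93 left).
−29 → Jan 31, 1980 (end of Jan, 31 days; 64 left).
−31 → Dec 31, 1979 (end of Dec, 31 days; 33 left).
−31 → Nov 30, 1979 (end of Nov, 30 days; 2 left).
−2 → Nov 28, 1979.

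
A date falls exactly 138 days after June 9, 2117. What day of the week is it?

Monday

Jun 9, 2117 is a Wednesday.
138 mod 7 = 5, so 138 days after a Wednesday is Wednesday + 5 = Monday.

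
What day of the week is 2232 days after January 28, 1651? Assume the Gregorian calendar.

Friday

Jan 28, 1651 is a Saturday.
2232 mod 7 = 6, so 2232 days after a Saturday is Saturday + 6 = Friday.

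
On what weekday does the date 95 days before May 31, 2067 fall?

First find the weekday of May 31, 2067. Doomsday rule: the anchor day for the 2000s is Tuesday. For year 67: 67÷12 = 5 r 7, and 7÷4 = 1, so 5+7+1 = 13.
Tuesday + 13 ≡ Monday — that's 2067's doomsday.
In May the doomsday date is May 9.
May 31 is 22 days after May 9; 22 mod 7 = 1, so Monday + 1 = Tuesday.
95 mod 7 = 4, so 95 days before a Tuesday is Tuesday − 4 = Friday.

Friday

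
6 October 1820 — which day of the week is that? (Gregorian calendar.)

Friday

Doomsday rule: the anchor day for the 1800s is Friday. For year 20: 20÷12 = 1 r 8, and 8÷4 = 2, so 1+8+2 = 11.
Friday + 11 ≡ Tuesday — that's 1820's doomsday.
In October the doomsday date is Oct 10.
Oct 6 is 4 days before Oct 10; 4 mod 7 = 4, so Tuesday − 4 = Friday.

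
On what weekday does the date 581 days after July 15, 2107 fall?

First find the weekday of Jul 15, 2107. Doomsday rule: the anchor day for the 2100s is Sunday. For year 07: 7÷12 = 0 r 7, and 7÷4 = 1, so 0+7+1 = 8.
Sunday + 8 ≡ Monday — that's 2107's doomsday.
In July the doomsday date is Jul 11.
Jul 15 is 4 days after Jul 11; 4 mod 7 = 4, so Monday + 4 = Friday.
581 mod 7 = 0, so 581 days after a Friday is Friday + 0 = Friday.

Friday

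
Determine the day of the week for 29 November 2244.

Friday

Doomsday rule: the anchor day for the 2200s is Friday. For year 44: 44÷12 = 3 r 8, and 8÷4 = 2, so 3+8+2 = 13.
Friday + 13 ≡ Thursday — that's 2244's doomsday.
In November the doomsday date is Nov 7.
Nov 29 is 22 days after Nov 7; 22 mod 7 = 1, so Thursday + 1 = Friday.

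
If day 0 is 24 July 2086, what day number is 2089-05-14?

Jul 24, 2086 → Jul 24, 2087: 365 days.
Jul 24, 2087 → Jul 24, 2088: 366 days (Feb 29, 2088 is in that span).
Jul 24, 2088 → Aug 24, 2088: 31 days (July has 31).
Aug 24, 2088 → Sep 24, 2088: 31 days (August has 31).
Sep 24, 2088 → Oct 24, 2088: 30 days (September has 30).
Oct 24, 2088 → Nov 24, 2088: 31 days (October has 31).
Nov 24, 2088 → Dec 24, 2088: 30 days (November has 30).
Dec 24, 2088 → Jan 24, 2089: 31 days (December has 31).
Jan 24, 2089 → Feb 24, 2089: 31 days (January has 31).
Feb 24, 2089 → Mar 24, 2089: 28 days (February has 28).
Mar 24, 2089 → Apr 24, 2089: 31 days (March has 31).
Apr 24, 2089 → May 14, 2089: 20 days.
Total: 1025 days.

1025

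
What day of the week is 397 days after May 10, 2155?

First find the weekday of May 10, 2155. Doomsday rule: the anchor day for the 2100s is Sunday. For year 55: 55÷12 = 4 r 7, and 7÷4 = 1, so 4+7+1 = 12.
Sunday + 12 ≡ Friday — that's 2155's doomsday.
In May the doomsday date is May 9.
May 10 is 1 day after May 9; 1 mod 7 = 1, so Friday + 1 = Saturday.
397 mod 7 = 5, so 397 days after a Saturday is Saturday + 5 = Thursday.

Thursday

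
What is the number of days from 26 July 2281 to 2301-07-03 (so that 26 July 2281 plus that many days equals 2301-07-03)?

Jul 26, 2281 → Jul 26, 2282: 365 days.
Jul 26, 2282 → Jul 26, 2283: 365 days.
Jul 26, 2283 → Jul 26, 2284: 366 days (Feb 29, 2284 is in that span).
Jul 26, 2284 → Jul 26, 2285: 365 days.
Jul 26, 2285 → Jul 26, 2286: 365 days.
Jul 26, 2286 → Jul 26, 2287: 365 days.
Jul 26, 2287 → Jul 26, 2288: 366 days (Feb 29, 2288 is in that span).
Jul 26, 2288 → Jul 26, 2289: 365 days.
Jul 26, 2289 → Jul 26, 2290: 365 days.
Jul 26, 2290 → Jul 26, 2291: 365 days.
Jul 26, 2291 → Jul 26, 2292: 366 days (Feb 29, 2292 is in that span).
Jul 26, 2292 → Jul 26, 2293: 365 days.
Jul 26, 2293 → Jul 26, 2294: 365 days.
Jul 26, 2294 → Jul 26, 2295: 365 days.
Jul 26, 2295 → Jul 26, 2296: 366 days (Feb 29, 2296 is in that span).
Jul 26, 2296 → Jul 26, 2297: 365 days.
Jul 26, 2297 → Jul 26, 2298: 365 days.
Jul 26, 2298 → Jul 26, 2299: 365 days.
Jul 26, 2299 → Jul 26, 2300: 365 days.
Jul 26, 2300 → Aug 26, 2300: 31 days (July has 31).
Aug 26, 2300 → Sep 26, 2300: 31 days (August has 31).
Sep 26, 2300 → Oct 26, 2300: 30 days (September has 30).
Oct 26, 2300 → Nov 26, 2300: 31 days (October has 31).
Nov 26, 2300 → Dec 26, 2300: 30 days (November has 30).
Dec 26, 2300 → Jan 26, 2301: 31 days (December has 31).
Jan 26, 2301 → Feb 26, 2301: 31 days (January has 31).
Feb 26, 2301 → Mar 26, 2301: 28 days (February has 28).
Mar 26, 2301 → Apr 26, 2301: 31 days (March has 31).
Apr 26, 2301 → May 26, 2301: 30 days (April has 30).
May 26, 2301 → Jun 26, 2301: 31 days (May has 31).
Jun 26, 2301 → Jul 3, 2301: 7 days.
Total: 7281 days.

7281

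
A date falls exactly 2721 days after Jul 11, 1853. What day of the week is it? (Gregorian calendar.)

Jul 11, 1853 is a Monday.
2721 mod 7 = 5, so 2721 days after a Monday is Monday + 5 = Saturday.

Saturday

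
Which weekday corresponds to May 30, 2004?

Sunday

Doomsday rule: the anchor day for the 2000s is Tuesday. For year 04: 4÷12 = 0 r 4, and 4÷4 = 1, so 0+4+1 = 5.
Tuesday + 5 ≡ Sunday — that's 2004's doomsday.
In May the doomsday date is May 9.
May 30 is 21 days after May 9; 21 mod 7 = 0, so Sunday + 0 = Sunday.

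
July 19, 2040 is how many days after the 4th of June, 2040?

Jun 4, 2040 → Jul 4, 2040: 30 days (June has 30).
Jul 4, 2040 → Jul 19, 2040: 15 days.
Total: 45 days.

45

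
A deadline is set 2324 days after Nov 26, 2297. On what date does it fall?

+365 (one year) → Nov 26, 2298 (1959 left).
+365 (one year) → Nov 26, 2299 (1594 left).
+365 (one year) → Nov 26, 2300 (1229 left).
+365 (one year) → Nov 26, 2301 (864 left).
+365 (one year) → Nov 26, 2302 (499 left).
+365 (one year) → Nov 26, 2303 (134 left).
Nov has 30 days: +5 → Dec 1, 2303 (129 left).
Dec has 31 days: +31 → Jan 1, 2304 (98 left).
Jan has 31 days: +31 → Feb 1, 2304 (67 left).
Feb has 29 days: +29 → Mar 1, 2304 (38 left).
Mar has 31 days: +31 → Apr 1, 2304 (7 left).
+7 → Apr 8, 2304.

April 8, 2304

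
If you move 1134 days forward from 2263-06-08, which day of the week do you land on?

Jun 8, 2263 is a Monday.
1134 mod 7 = 0, so 1134 days after a Monday is Monday + 0 = Monday.

Monday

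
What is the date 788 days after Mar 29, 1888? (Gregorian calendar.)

May 26, 1890

+365 (one year) → Mar 29, 1889 (423 left).
+365 (one year) → Mar 29, 1890 (58 left).
Mar has 31 days: +3 → Apr 1, 1890 (55 left).
Apr has 30 days: +30 → May 1, 1890 (25 left).
+25 → May 26, 1890.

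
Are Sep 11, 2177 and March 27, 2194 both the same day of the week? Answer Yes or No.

From Sep 11, 2177 to Mar 27, 2194 is 6041 days.
6041 mod 7 = 0, so they are the same weekday.
(Sep 11, 2177 is a Thursday; Mar 27, 2194 is a Thursday.)

Yes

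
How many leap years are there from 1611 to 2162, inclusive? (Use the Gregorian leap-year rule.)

Multiples of 4 in [1611,2162]: 138.
Of those, multiples of 100: 5 (not leap unless ÷400).
Multiples of 400: 1.
Leap years = 138 − 5 + 1 = 134.

134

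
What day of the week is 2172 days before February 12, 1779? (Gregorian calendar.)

Feb 12, 1779 is a Friday.
2172 mod 7 = 2, so 2172 days before a Friday is Friday − 2 = Wednesday.

Wednesday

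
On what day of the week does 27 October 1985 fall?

Doomsday rule: the anchor day for the 1900s is Wednesday. For year 85: 85÷12 = 7 r 1, and 1÷4 = 0, so 7+1+0 = 8.
Wednesday + 8 ≡ Thursday — that's 1985's doomsday.
In October the doomsday date is Oct 10.
Oct 27 is 17 days after Oct 10; 17 mod 7 = 3, so Thursday + 3 = Sunday.

Sunday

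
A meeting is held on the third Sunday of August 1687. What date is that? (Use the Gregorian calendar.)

August 1, 1687 is a Friday.
The first Sunday is therefore August 3 (2 days later).
The third Sunday is 3 + 2×7 = August 17.

August 17, 1687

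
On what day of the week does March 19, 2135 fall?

Saturday

January 1, 2135 is a Saturday.
Jan 1, 2135 → Feb 1, 2135: 31 days (January has 31).
Feb 1, 2135 → Mar 1, 2135: 28 days (February has 28).
Mar 1, 2135 → Mar 19, 2135: 18 days.
Total: 77 days.
77 mod 7 = 0, so Saturday + 0 = Saturday.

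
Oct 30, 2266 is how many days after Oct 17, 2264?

Oct 17, 2264 → Oct 17, 2265: 365 days.
Oct 17, 2265 → Nov 17, 2265: 31 days (October has 31).
Nov 17, 2265 → Dec 17, 2265: 30 days (November has 30).
Dec 17, 2265 → Jan 17, 2266: 31 days (December has 31).
Jan 17, 2266 → Feb 17, 2266: 31 days (January has 31).
Feb 17, 2266 → Mar 17, 2266: 28 days (February has 28).
Mar 17, 2266 → Apr 17, 2266: 31 days (March has 31).
Apr 17, 2266 → May 17, 2266: 30 days (April has 30).
May 17, 2266 → Jun 17, 2266: 31 days (May has 31).
Jun 17, 2266 → Jul 17, 2266: 30 days (June has 30).
Jul 17, 2266 → Aug 17, 2266: 31 days (July has 31).
Aug 17, 2266 → Sep 17, 2266: 31 days (August has 31).
Sep 17, 2266 → Oct 17, 2266: 30 days (September has 30).
Oct 17, 2266 → Oct 30, 2266: 13 days.
Total: 743 days.

743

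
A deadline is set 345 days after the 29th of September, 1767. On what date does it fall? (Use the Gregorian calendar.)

Sep has 30 days: +2 → Oct 1, 1767 (343 left).
Oct has 31 days: +31 → Nov 1, 1767 (312 left).
Nov has 30 days: +30 → Dec 1, 1767 (282 left).
Dec has 31 days: +31 → Jan 1, 1768 (251 left).
Jan has 31 days: +31 → Feb 1, 1768 (220 left).
Feb has 29 days: +29 → Mar 1, 1768 (191 left).
Mar has 31 days: +31 → Apr 1, 1768 (160 left).
Apr has 30 days: +30 → May 1, 1768 (130 left).
May has 31 days: +31 → Jun 1, 1768 (99 left).
Jun has 30 days: +30 → Jul 1, 1768 (69 left).
Jul has 31 days: +31 → Aug 1, 1768 (38 left).
Aug has 31 days: +31 → Sep 1, 1768 (7 left).
+7 → Sep 8, 1768.

September 8, 1768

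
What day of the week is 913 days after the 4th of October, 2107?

Friday

Oct 4, 2107 is a Tuesday.
913 mod 7 = 3, so 913 days after a Tuesday is Tuesday + 3 = Friday.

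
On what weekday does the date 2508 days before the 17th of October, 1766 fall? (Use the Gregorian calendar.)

First find the weekday of Oct 17, 1766. Doomsday rule: the anchor day for the 1700s is Sunday. For year 66: 66÷12 = 5 r 6, and 6÷4 = 1, so 5+6+1 = 12.
Sunday + 12 ≡ Friday — that's 1766's doomsday.
In October the doomsday date is Oct 10.
Oct 17 is 7 days after Oct 10; 7 mod 7 = 0, so Friday + 0 = Friday.
2508 mod 7 = 2, so 2508 days before a Friday is Friday − 2 = Wednesday.

Wednesday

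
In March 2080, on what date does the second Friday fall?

March 8, 2080

March 1, 2080 is a Friday.
The first Friday is therefore March 1 (same day).
The second Friday is 1 + 1×7 = March 8.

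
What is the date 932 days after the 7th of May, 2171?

November 24, 2173

+366 (one year; includes Feb 29, 2172) → May 7, 2172 (566 left).
+365 (one year) → May 7, 2173 (201 left).
May has 31 days: +25 → Jun 1, 2173 (176 left).
Jun has 30 days: +30 → Jul 1, 2173 (146 left).
Jul has 31 days: +31 → Aug 1, 2173 (115 left).
Aug has 31 days: +31 → Sep 1, 2173 (84 left).
Sep has 30 days: +30 → Oct 1, 2173 (54 left).
Oct has 31 days: +31 → Nov 1, 2173 (23 left).
+23 → Nov 24, 2173.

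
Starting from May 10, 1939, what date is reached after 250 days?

May has 31 days: +22 → Jun 1, 1939 (228 left).
Jun has 30 days: +30 → Jul 1, 1939 (198 left).
Jul has 31 days: +31 → Aug 1, 1939 (167 left).
Aug has 31 days: +31 → Sep 1, 1939 (136 left).
Sep has 30 days: +30 → Oct 1, 1939 (106 left).
Oct has 31 days: +31 → Nov 1, 1939 (75 left).
Nov has 30 days: +30 → Dec 1, 1939 (45 left).
Dec has 31 days: +31 → Jan 1, 1940 (14 left).
+14 → Jan 15, 1940.

January 15, 1940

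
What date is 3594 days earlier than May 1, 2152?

June 29, 2142

−366 (one year; includes Feb 29, 2152) → May 1, 2151 (3228 left).
−365 (one year) → May 1, 2150 (2863 left).
−365 (one year) → May 1, 2149 (2498 left).
−365 (one year) → May 1, 2148 (2133 left).
−366 (one year; includes Feb 29, 2148) → May 1, 2147 (1767 left).
−365 (one year) → May 1, 2146 (1402 left).
−365 (one year) → May 1, 2145 (1037 left).
−365 (one year) → May 1, 2144 (672 left).
−366 (one year; includes Feb 29, 2144) → May 1, 2143 (306 left).
−1 → Apr 30, 2143 (end of Apr, 30 days; 305 left).
−30 → Mar 31, 2143 (end of Mar, 31 days; 275 left).
−31 → Feb 28, 2143 (end of Feb, 28 days; 244 left).
−28 → Jan 31, 2143 (end of Jan, 31 days; 216 left).
−31 → Dec 31, 2142 (end of Dec, 31 days; 185 left).
−31 → Nov 30, 2142 (end of Nov, 30 days; 154 left).
−30 → Oct 31, 2142 (end of Oct, 31 days; 124 left).
−31 → Sep 30, 2142 (end of Sep, 30 days; 93 left).
−30 → Aug 31, 2142 (end of Aug, 31 days; 63 left).
−31 → Jul 31, 2142 (end of Jul, 31 days; 32 left).
−31 → Jun 30, 2142 (end of Jun, 30 days; 1 left).
−1 → Jun 29, 2142.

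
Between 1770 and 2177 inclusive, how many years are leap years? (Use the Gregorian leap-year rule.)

99

Multiples of 4 in [1770,2177]: 102.
Of those, multiples of 100: 4 (not leap unless ÷400).
Multiples of 400: 1.
Leap years = 102 − 4 + 1 = 99.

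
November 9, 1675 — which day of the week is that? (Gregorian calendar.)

Saturday

Doomsday rule: the anchor day for the 1600s is Tuesday. For year 75: 75÷12 = 6 r 3, and 3÷4 = 0, so 6+3+0 = 9.
Tuesday + 9 ≡ Thursday — that's 1675's doomsday.
In November the doomsday date is Nov 7.
Nov 9 is 2 days after Nov 7; 2 mod 7 = 2, so Thursday + 2 = Saturday.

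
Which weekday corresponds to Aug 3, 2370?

Doomsday rule: the anchor day for the 2300s is Wednesday. For year 70: 70÷12 = 5 r 10, and 10÷4 = 2, so 5+10+2 = 17.
Wednesday + 17 ≡ Saturday — that's 2370's doomsday.
In August the doomsday date is Aug 8.
Aug 3 is 5 days before Aug 8; 5 mod 7 = 5, so Saturday − 5 = Monday.

Monday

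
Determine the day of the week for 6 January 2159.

Saturday

January 1, 2159 is a Monday.
Jan 1, 2159 → Jan 6, 2159: 5 days.
Total: 5 days.
5 mod 7 = 5, so Monday + 5 = Saturday.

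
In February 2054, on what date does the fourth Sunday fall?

February 22, 2054

February 1, 2054 is a Sunday.
The first Sunday is therefore February 1 (same day).
The fourth Sunday is 1 + 3×7 = February 22.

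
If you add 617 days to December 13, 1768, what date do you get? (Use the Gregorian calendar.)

+365 (one year) → Dec 13, 1769 (252 left).
Dec has 31 days: +19 → Jan 1, 1770 (233 left).
Jan has 31 days: +31 → Feb 1, 1770 (202 left).
Feb has 28 days: +28 → Mar 1, 1770 (174 left).
Mar has 31 days: +31 → Apr 1, 1770 (143 left).
Apr has 30 days: +30 → May 1, 1770 (113 left).
May has 31 days: +31 → Jun 1, 1770 (82 left).
Jun has 30 days: +30 → Jul 1, 1770 (52 left).
Jul has 31 days: +31 → Aug 1, 1770 (21 left).
+21 → Aug 22, 1770.

August 22, 1770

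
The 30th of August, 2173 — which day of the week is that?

January 1, 2173 is a Friday.
Jan 1, 2173 → Feb 1, 2173: 31 days (January has 31).
Feb 1, 2173 → Mar 1, 2173: 28 days (February has 28).
Mar 1, 2173 → Apr 1, 2173: 31 days (March has 31).
Apr 1, 2173 → May 1, 2173: 30 days (April has 30).
May 1, 2173 → Jun 1, 2173: 31 days (May has 31).
Jun 1, 2173 → Jul 1, 2173: 30 days (June has 30).
Jul 1, 2173 → Aug 1, 2173: 31 days (July has 31).
Aug 1, 2173 → Aug 30, 2173: 29 days.
Total: 241 days.
241 mod 7 = 3, so Friday + 3 = Monday.

Monday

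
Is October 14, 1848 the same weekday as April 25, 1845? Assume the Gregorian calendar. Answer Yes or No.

From Apr 25, 1845 to Oct 14, 1848 is 1268 days.
1268 mod 7 = 1, so they are different weekdays.
(Apr 25, 1845 is a Friday; Oct 14, 1848 is a Saturday.)

No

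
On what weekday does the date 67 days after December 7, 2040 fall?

Dec 7, 2040 is a Friday.
67 mod 7 = 4, so 67 days after a Friday is Friday + 4 = Tuesday.

Tuesday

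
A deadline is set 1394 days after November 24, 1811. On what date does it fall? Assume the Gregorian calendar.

+366 (one year; includes Feb 29, 1812) → Nov 24, 1812 (1028 left).
+365 (one year) → Nov 24, 1813 (663 left).
+365 (one year) → Nov 24, 1814 (298 left).
Nov has 30 days: +7 → Dec 1, 1814 (291 left).
Dec has 31 days: +31 → Jan 1, 1815 (260 left).
Jan has 31 days: +31 → Feb 1, 1815 (229 left).
Feb has 28 days: +28 → Mar 1, 1815 (201 left).
Mar has 31 days: +31 → Apr 1, 1815 (170 left).
Apr has 30 days: +30 → May 1, 1815 (140 left).
May has 31 days: +31 → Jun 1, 1815 (109 left).
Jun has 30 days: +30 → Jul 1, 1815 (79 left).
Jul has 31 days: +31 → Aug 1, 1815 (48 left).
Aug has 31 days: +31 → Sep 1, 1815 (17 left).
+17 → Sep 18, 1815.

September 18, 1815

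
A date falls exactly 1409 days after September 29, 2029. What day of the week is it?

First find the weekday of Sep 29, 2029. Doomsday rule: the anchor day for the 2000s is Tuesday. For year 29: 29÷12 = 2 r 5, and 5÷4 = 1, so 2+5+1 = 8.
Tuesday + 8 ≡ Wednesday — that's 2029's doomsday.
In September the doomsday date is Sep 5.
Sep 29 is 24 days after Sep 5; 24 mod 7 = 3, so Wednesday + 3 = Saturday.
1409 mod 7 = 2, so 1409 days after a Saturday is Saturday + 2 = Monday.

Monday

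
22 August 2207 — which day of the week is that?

Saturday

Doomsday rule: the anchor day for the 2200s is Friday. For year 07: 7÷12 = 0 r 7, and 7÷4 = 1, so 0+7+1 = 8.
Friday + 8 ≡ Saturday — that's 2207's doomsday.
In August the doomsday date is Aug 8.
Aug 22 is 14 days after Aug 8; 14 mod 7 = 0, so Saturday + 0 = Saturday.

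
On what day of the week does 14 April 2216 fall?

Doomsday rule: the anchor day for the 2200s is Friday. For year 16: 16÷12 = 1 r 4, and 4÷4 = 1, so 1+4+1 = 6.
Friday + 6 ≡ Thursday — that's 2216's doomsday.
In April the doomsday date is Apr 4.
Apr 14 is 10 days after Apr 4; 10 mod 7 = 3, so Thursday + 3 = Sunday.

Sunday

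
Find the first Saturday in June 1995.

June 1, 1995 is a Thursday.
The first Saturday is therefore June 3 (2 days later).

June 3, 1995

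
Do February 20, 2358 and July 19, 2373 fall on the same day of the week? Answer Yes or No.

From Feb 20, 2358 to Jul 19, 2373 is 5628 days.
5628 mod 7 = 0, so they are the same weekday.
(Feb 20, 2358 is a Thursday; Jul 19, 2373 is a Thursday.)

Yes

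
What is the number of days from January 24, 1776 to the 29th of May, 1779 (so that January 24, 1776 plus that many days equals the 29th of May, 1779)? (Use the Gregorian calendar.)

Jan 24, 1776 → Jan 24, 1777: 366 days (Feb 29, 1776 is in that span).
Jan 24, 1777 → Jan 24, 1778: 365 days.
Jan 24, 1778 → Jan 24, 1779: 365 days.
Jan 24, 1779 → Feb 24, 1779: 31 days (January has 31).
Feb 24, 1779 → Mar 24, 1779: 28 days (February has 28).
Mar 24, 1779 → Apr 24, 1779: 31 days (March has 31).
Apr 24, 1779 → May 24, 1779: 30 days (April has 30).
May 24, 1779 → May 29, 1779: 5 days.
Total: 1221 days.

1221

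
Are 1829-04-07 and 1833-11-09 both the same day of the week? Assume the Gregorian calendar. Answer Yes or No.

From Apr 7, 1829 to Nov 9, 1833 is 1677 days.
1677 mod 7 = 4, so they are different weekdays.
(Apr 7, 1829 is a Tuesday; Nov 9, 1833 is a Saturday.)

No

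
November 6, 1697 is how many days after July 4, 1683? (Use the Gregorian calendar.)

Jul 4, 1683 → Jul 4, 1684: 366 days (Feb 29, 1684 is in that span).
Jul 4, 1684 → Jul 4, 1685: 365 days.
Jul 4, 1685 → Jul 4, 1686: 365 days.
Jul 4, 1686 → Jul 4, 1687: 365 days.
Jul 4, 1687 → Jul 4, 1688: 366 days (Feb 29, 1688 is in that span).
Jul 4, 1688 → Jul 4, 1689: 365 days.
Jul 4, 1689 → Jul 4, 1690: 365 days.
Jul 4, 1690 → Jul 4, 1691: 365 days.
Jul 4, 1691 → Jul 4, 1692: 366 days (Feb 29, 1692 is in that span).
Jul 4, 1692 → Jul 4, 1693: 365 days.
Jul 4, 1693 → Jul 4, 1694: 365 days.
Jul 4, 1694 → Jul 4, 1695: 365 days.
Jul 4, 1695 → Jul 4, 1696: 366 days (Feb 29, 1696 is in that span).
Jul 4, 1696 → Jul 4, 1697: 365 days.
Jul 4, 1697 → Aug 4, 1697: 31 days (July has 31).
Aug 4, 1697 → Sep 4, 1697: 31 days (August has 31).
Sep 4, 1697 → Oct 4, 1697: 30 days (September has 30).
Oct 4, 1697 → Nov 4, 1697: 31 days (October has 31).
Nov 4, 1697 → Nov 6, 1697: 2 days.
Total: 5239 days.

5239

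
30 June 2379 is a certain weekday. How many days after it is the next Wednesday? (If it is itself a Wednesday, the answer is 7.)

Jun 30, 2379 is a Saturday.
From Saturday to the next Wednesday is 4 days.

4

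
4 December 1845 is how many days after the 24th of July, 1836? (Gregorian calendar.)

3420

Jul 24, 1836 → Jul 24, 1837: 365 days.
Jul 24, 1837 → Jul 24, 1838: 365 days.
Jul 24, 1838 → Jul 24, 1839: 365 days.
Jul 24, 1839 → Jul 24, 1840: 366 days (Feb 29, 1840 is in that span).
Jul 24, 1840 → Jul 24, 1841: 365 days.
Jul 24, 1841 → Jul 24, 1842: 365 days.
Jul 24, 1842 → Jul 24, 1843: 365 days.
Jul 24, 1843 → Jul 24, 1844: 366 days (Feb 29, 1844 is in that span).
Jul 24, 1844 → Jul 24, 1845: 365 days.
Jul 24, 1845 → Aug 24, 1845: 31 days (July has 31).
Aug 24, 1845 → Sep 24, 1845: 31 days (August has 31).
Sep 24, 1845 → Oct 24, 1845: 30 days (September has 30).
Oct 24, 1845 → Nov 24, 1845: 31 days (October has 31).
Nov 24, 1845 → Dec 4, 1845: 10 days.
Total: 3420 days.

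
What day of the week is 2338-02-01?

Doomsday rule: the anchor day for the 2300s is Wednesday. For year 38: 38÷12 = 3 r 2, and 2÷4 = 0, so 3+2+0 = 5.
Wednesday + 5 ≡ Monday — that's 2338's doomsday.
In February the doomsday date is Feb 28 (2338 is not a leap year).
Feb 1 is 27 days before Feb 28; 27 mod 7 = 6, so Monday − 6 = Tuesday.

Tuesday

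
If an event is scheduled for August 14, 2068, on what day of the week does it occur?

Doomsday rule: the anchor day for the 2000s is Tuesday. For year 68: 68÷12 = 5 r 8, and 8÷4 = 2, so 5+8+2 = 15.
Tuesday + 15 ≡ Wednesday — that's 2068's doomsday.
In August the doomsday date is Aug 8.
Aug 14 is 6 days after Aug 8; 6 mod 7 = 6, so Wednesday + 6 = Tuesday.

Tuesday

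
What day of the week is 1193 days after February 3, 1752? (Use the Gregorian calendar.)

Feb 3, 1752 is a Thursday.
1193 mod 7 = 3, so 1193 days after a Thursday is Thursday + 3 = Sunday.

Sunday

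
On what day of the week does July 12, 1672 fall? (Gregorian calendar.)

Doomsday rule: the anchor day for the 1600s is Tuesday. For year 72: 72÷12 = 6 r 0, and 0÷4 = 0, so 6+0+0 = 6.
Tuesday + 6 ≡ Monday — that's 1672's doomsday.
In July the doomsday date is Jul 11.
Jul 12 is 1 day after Jul 11; 1 mod 7 = 1, so Monday + 1 = Tuesday.

Tuesday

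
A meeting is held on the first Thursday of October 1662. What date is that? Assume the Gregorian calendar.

October 5, 1662

October 1, 1662 is a Sunday.
The first Thursday is therefore October 5 (4 days later).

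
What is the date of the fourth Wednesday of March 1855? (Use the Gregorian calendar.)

March 1, 1855 is a Thursday.
The first Wednesday is therefore March 7 (6 days later).
The fourth Wednesday is 7 + 3×7 = March 28.

March 28, 1855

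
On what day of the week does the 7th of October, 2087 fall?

Doomsday rule: the anchor day for the 2000s is Tuesday. For year 87: 87÷12 = 7 r 3, and 3÷4 = 0, so 7+3+0 = 10.
Tuesday + 10 ≡ Friday — that's 2087's doomsday.
In October the doomsday date is Oct 10.
Oct 7 is 3 days before Oct 10; 3 mod 7 = 3, so Friday − 3 = Tuesday.

Tuesday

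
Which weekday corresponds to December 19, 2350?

Doomsday rule: the anchor day for the 2300s is Wednesday. For year 50: 50÷12 = 4 r 2, and 2÷4 = 0, so 4+2+0 = 6.
Wednesday + 6 ≡ Tuesday — that's 2350's doomsday.
In December the doomsday date is Dec 12.
Dec 19 is 7 days after Dec 12; 7 mod 7 = 0, so Tuesday + 0 = Tuesday.

Tuesday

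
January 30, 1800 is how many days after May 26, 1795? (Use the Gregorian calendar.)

1710

May 26, 1795 → May 26, 1796: 366 days (Feb 29, 1796 is in that span).
May 26, 1796 → May 26, 1797: 365 days.
May 26, 1797 → May 26, 1798: 365 days.
May 26, 1798 → May 26, 1799: 365 days.
May 26, 1799 → Jun 26, 1799: 31 days (May has 31).
Jun 26, 1799 → Jul 26, 1799: 30 days (June has 30).
Jul 26, 1799 → Aug 26, 1799: 31 days (July has 31).
Aug 26, 1799 → Sep 26, 1799: 31 days (August has 31).
Sep 26, 1799 → Oct 26, 1799: 30 days (September has 30).
Oct 26, 1799 → Nov 26, 1799: 31 days (October has 31).
Nov 26, 1799 → Dec 26, 1799: 30 days (November has 30).
Dec 26, 1799 → Jan 26, 1800: 31 days (December has 31).
Jan 26, 1800 → Jan 30, 1800: 4 days.
Total: 1710 days.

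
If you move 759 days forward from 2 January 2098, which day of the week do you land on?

Jan 2, 2098 is a Thursday.
759 mod 7 = 3, so 759 days after a Thursday is Thursday + 3 = Sunday.

Sunday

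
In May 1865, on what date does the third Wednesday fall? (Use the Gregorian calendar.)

May 17, 1865

May 1, 1865 is a Monday.
The first Wednesday is therefore May 3 (2 days later).
The third Wednesday is 3 + 2×7 = May 17.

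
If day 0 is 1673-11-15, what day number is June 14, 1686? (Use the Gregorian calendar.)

Nov 15, 1673 → Nov 15, 1674: 365 days.
Nov 15, 1674 → Nov 15, 1675: 365 days.
Nov 15, 1675 → Nov 15, 1676: 366 days (Feb 29, 1676 is in that span).
Nov 15, 1676 → Nov 15, 1677: 365 days.
Nov 15, 1677 → Nov 15, 1678: 365 days.
Nov 15, 1678 → Nov 15, 1679: 365 days.
Nov 15, 1679 → Nov 15, 1680: 366 days (Feb 29, 1680 is in that span).
Nov 15, 1680 → Nov 15, 1681: 365 days.
Nov 15, 1681 → Nov 15, 1682: 365 days.
Nov 15, 1682 → Nov 15, 1683: 365 days.
Nov 15, 1683 → Nov 15, 1684: 366 days (Feb 29, 1684 is in that span).
Nov 15, 1684 → Nov 15, 1685: 365 days.
Nov 15, 1685 → Dec 15, 1685: 30 days (November has 30).
Dec 15, 1685 → Jan 15, 1686: 31 days (December has 31).
Jan 15, 1686 → Feb 15, 1686: 31 days (January has 31).
Feb 15, 1686 → Mar 15, 1686: 28 days (February has 28).
Mar 15, 1686 → Apr 15, 1686: 31 days (March has 31).
Apr 15, 1686 → May 15, 1686: 30 days (April has 30).
May 15, 1686 → Jun 14, 1686: 30 days.
Total: 4594 days.

4594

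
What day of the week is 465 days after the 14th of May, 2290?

Saturday

May 14, 2290 is a Wednesday.
465 mod 7 = 3, so 465 days after a Wednesday is Wednesday + 3 = Saturday.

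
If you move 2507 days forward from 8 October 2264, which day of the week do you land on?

First find the weekday of Oct 8, 2264. Doomsday rule: the anchor day for the 2200s is Friday. For year 64: 64÷12 = 5 r 4, and 4÷4 = 1, so 5+4+1 = 10.
Friday + 10 ≡ Monday — that's 2264's doomsday.
In October the doomsday date is Oct 10.
Oct 8 is 2 days before Oct 10; 2 mod 7 = 2, so Monday − 2 = Saturday.
2507 mod 7 = 1, so 2507 days after a Saturday is Saturday + 1 = Sunday.

Sunday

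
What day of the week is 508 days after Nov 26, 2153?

Friday

Nov 26, 2153 is a Monday.
508 mod 7 = 4, so 508 days after a Monday is Monday + 4 = Friday.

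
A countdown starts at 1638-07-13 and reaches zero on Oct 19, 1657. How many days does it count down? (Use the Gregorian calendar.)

Jul 13, 1638 → Jul 13, 1639: 365 days.
Jul 13, 1639 → Jul 13, 1640: 366 days (Feb 29, 1640 is in that span).
Jul 13, 1640 → Jul 13, 1641: 365 days.
Jul 13, 1641 → Jul 13, 1642: 365 days.
Jul 13, 1642 → Jul 13, 1643: 365 days.
Jul 13, 1643 → Jul 13, 1644: 366 days (Feb 29, 1644 is in that span).
Jul 13, 1644 → Jul 13, 1645: 365 days.
Jul 13, 1645 → Jul 13, 1646: 365 days.
Jul 13, 1646 → Jul 13, 1647: 365 days.
Jul 13, 1647 → Jul 13, 1648: 366 days (Feb 29, 1648 is in that span).
Jul 13, 1648 → Jul 13, 1649: 365 days.
Jul 13, 1649 → Jul 13, 1650: 365 days.
Jul 13, 1650 → Jul 13, 1651: 365 days.
Jul 13, 1651 → Jul 13, 1652: 366 days (Feb 29, 1652 is in that span).
Jul 13, 1652 → Jul 13, 1653: 365 days.
Jul 13, 1653 → Jul 13, 1654: 365 days.
Jul 13, 1654 → Jul 13, 1655: 365 days.
Jul 13, 1655 → Jul 13, 1656: 366 days (Feb 29, 1656 is in that span).
Jul 13, 1656 → Jul 13, 1657: 365 days.
Jul 13, 1657 → Aug 13, 1657: 31 days (July has 31).
Aug 13, 1657 → Sep 13, 1657: 31 days (August has 31).
Sep 13, 1657 → Oct 13, 1657: 30 days (September has 30).
Oct 13, 1657 → Oct 19, 1657: 6 days.
Total: 7038 days.

7038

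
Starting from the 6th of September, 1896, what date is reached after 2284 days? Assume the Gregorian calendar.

+365 (one year) → Sep 6, 1897 (1919 left).
+365 (one year) → Sep 6, 1898 (1554 left).
+365 (one year) → Sep 6, 1899 (1189 left).
+365 (one year) → Sep 6, 1900 (824 left).
+365 (one year) → Sep 6, 1901 (459 left).
+365 (one year) → Sep 6, 1902 (94 left).
Sep has 30 days: +25 → Oct 1, 1902 (69 left).
Oct has 31 days: +31 → Nov 1, 1902 (38 left).
Nov has 30 days: +30 → Dec 1, 1902 (8 left).
+8 → Dec 9, 1902.

December 9, 1902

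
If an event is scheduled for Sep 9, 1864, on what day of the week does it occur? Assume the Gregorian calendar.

January 1, 1864 is a Friday.
Jan 1, 1864 → Feb 1, 1864: 31 days (January has 31).
Feb 1, 1864 → Mar 1, 1864: 29 days (February has 29).
Mar 1, 1864 → Apr 1, 1864: 31 days (March has 31).
Apr 1, 1864 → May 1, 1864: 30 days (April has 30).
May 1, 1864 → Jun 1, 1864: 31 days (May has 31).
Jun 1, 1864 → Jul 1, 1864: 30 days (June has 30).
Jul 1, 1864 → Aug 1, 1864: 31 days (July has 31).
Aug 1, 1864 → Sep 1, 1864: 31 days (August has 31).
Sep 1, 1864 → Sep 9, 1864: 8 days.
Total: 252 days.
252 mod 7 = 0, so Friday + 0 = Friday.

Friday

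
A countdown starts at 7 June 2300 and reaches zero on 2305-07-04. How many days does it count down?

1853

Jun 7, 2300 → Jun 7, 2301: 365 days.
Jun 7, 2301 → Jun 7, 2302: 365 days.
Jun 7, 2302 → Jun 7, 2303: 365 days.
Jun 7, 2303 → Jun 7, 2304: 366 days (Feb 29, 2304 is in that span).
Jun 7, 2304 → Jul 7, 2304: 30 days (June has 30).
Jul 7, 2304 → Aug 7, 2304: 31 days (July has 31).
Aug 7, 2304 → Sep 7, 2304: 31 days (August has 31).
Sep 7, 2304 → Oct 7, 2304: 30 days (September has 30).
Oct 7, 2304 → Nov 7, 2304: 31 days (October has 31).
Nov 7, 2304 → Dec 7, 2304: 30 days (November has 30).
Dec 7, 2304 → Jan 7, 2305: 31 days (December has 31).
Jan 7, 2305 → Feb 7, 2305: 31 days (January has 31).
Feb 7, 2305 → Mar 7, 2305: 28 days (February has 28).
Mar 7, 2305 → Apr 7, 2305: 31 days (March has 31).
Apr 7, 2305 → May 7, 2305: 30 days (April has 30).
May 7, 2305 → Jun 7, 2305: 31 days (May has 31).
Jun 7, 2305 → Jul 4, 2305: 27 days.
Total: 1853 days.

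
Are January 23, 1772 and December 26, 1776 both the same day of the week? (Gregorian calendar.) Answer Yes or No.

From Jan 23, 1772 to Dec 26, 1776 is 1799 days.
1799 mod 7 = 0, so they are the same weekday.
(Jan 23, 1772 is a Thursday; Dec 26, 1776 is a Thursday.)

Yes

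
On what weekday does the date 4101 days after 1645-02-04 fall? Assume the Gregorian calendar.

First find the weekday of Feb 4, 1645. Doomsday rule: the anchor day for the 1600s is Tuesday. For year 45: 45÷12 = 3 r 9, and 9÷4 = 2, so 3+9+2 = 14.
Tuesday + 14 ≡ Tuesday — that's 1645's doomsday.
In February the doomsday date is Feb 28 (1645 is not a leap year).
Feb 4 is 24 days before Feb 28; 24 mod 7 = 3, so Tuesday − 3 = Saturday.
4101 mod 7 = 6, so 4101 days after a Saturday is Saturday + 6 = Friday.

Friday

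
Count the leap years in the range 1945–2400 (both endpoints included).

111

Multiples of 4 in [1945,2400]: 114.
Of those, multiples of 100: 5 (not leap unless ÷400).
Multiples of 400: 2.
Leap years = 114 − 5 + 2 = 111.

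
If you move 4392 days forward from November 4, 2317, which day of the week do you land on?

Wednesday

First find the weekday of Nov 4, 2317. Doomsday rule: the anchor day for the 2300s is Wednesday. For year 17: 17÷12 = 1 r 5, and 5÷4 = 1, so 1+5+1 = 7.
Wednesday + 7 ≡ Wednesday — that's 2317's doomsday.
In November the doomsday date is Nov 7.
Nov 4 is 3 days before Nov 7; 3 mod 7 = 3, so Wednesday − 3 = Sunday.
4392 mod 7 = 3, so 4392 days after a Sunday is Sunday + 3 = Wednesday.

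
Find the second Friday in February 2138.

February 14, 2138

February 1, 2138 is a Saturday.
The first Friday is therefore February 7 (6 days later).
The second Friday is 7 + 1×7 = February 14.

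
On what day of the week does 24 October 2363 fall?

Doomsday rule: the anchor day for the 2300s is Wednesday. For year 63: 63÷12 = 5 r 3, and 3÷4 = 0, so 5+3+0 = 8.
Wednesday + 8 ≡ Thursday — that's 2363's doomsday.
In October the doomsday date is Oct 10.
Oct 24 is 14 days after Oct 10; 14 mod 7 = 0, so Thursday + 0 = Thursday.

Thursday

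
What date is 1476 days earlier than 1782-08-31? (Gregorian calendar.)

−365 (one year) → Aug 31, 1781 (1111 left).
−365 (one year) → Aug 31, 1780 (746 left).
−366 (one year; includes Feb 29, 1780) → Aug 31, 1779 (380 left).
−31 → Jul 31, 1779 (end of Jul, 31 days; 349 left).
−31 → Jun 30, 1779 (end of Jun, 30 days; 318 left).
−30 → May 31, 1779 (end of May, 31 days; 288 left).
−31 → Apr 30, 1779 (end of Apr, 30 days; 257 left).
−30 → Mar 31, 1779 (end of Mar, 31 days; 227 left).
−31 → Feb 28, 1779 (end of Feb, 28 days; 196 left).
−28 → Jan 31, 1779 (end of Jan, 31 days; 168 left).
−31 → Dec 31, 1778 (end of Dec, 31 days; 137 left).
−31 → Nov 30, 1778 (end of Nov, 30 days; 106 left).
−30 → Oct 31, 1778 (end of Oct, 31 days; 76 left).
−31 → Sep 30, 1778 (end of Sep, 30 days; 45 left).
−30 → Aug 31, 1778 (end of Aug, 31 days; 15 left).
−15 → Aug 16, 1778.

August 16, 1778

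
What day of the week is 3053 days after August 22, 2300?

Thursday

First find the weekday of Aug 22, 2300. Doomsday rule: the anchor day for the 2300s is Wednesday. For year 00: 0÷12 = 0 r 0, and 0÷4 = 0, so 0+0+0 = 0.
Wednesday + 0 ≡ Wednesday — that's 2300's doomsday.
In August the doomsday date is Aug 8.
Aug 22 is 14 days after Aug 8; 14 mod 7 = 0, so Wednesday + 0 = Wednesday.
3053 mod 7 = 1, so 3053 days after a Wednesday is Wednesday + 1 = Thursday.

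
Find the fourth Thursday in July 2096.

July 26, 2096

July 1, 2096 is a Sunday.
The first Thursday is therefore July 5 (4 days later).
The fourth Thursday is 5 + 3×7 = July 26.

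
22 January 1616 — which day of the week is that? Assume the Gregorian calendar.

Friday

Doomsday rule: the anchor day for the 1600s is Tuesday. For year 16: 16÷12 = 1 r 4, and 4÷4 = 1, so 1+4+1 = 6.
Tuesday + 6 ≡ Monday — that's 1616's doomsday.
In January the doomsday date is Jan 4 (1616 is a leap year (divisible by 4)).
Jan 22 is 18 days after Jan 4; 18 mod 7 = 4, so Monday + 4 = Friday.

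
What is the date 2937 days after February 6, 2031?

+365 (one year) → Feb 6, 2032 (2572 left).
+366 (one year; includes Feb 29, 2032) → Feb 6, 2033 (2206 left).
+365 (one year) → Feb 6, 2034 (1841 left).
+365 (one year) → Feb 6, 2035 (1476 left).
+365 (one year) → Feb 6, 2036 (1111 left).
+366 (one year; includes Feb 29, 2036) → Feb 6, 2037 (745 left).
+365 (one year) → Feb 6, 2038 (380 left).
Feb has 28 days: +23 → Mar 1, 2038 (357 left).
Mar has 31 days: +31 → Apr 1, 2038 (326 left).
Apr has 30 days: +30 → May 1, 2038 (296 left).
May has 31 days: +31 → Jun 1, 2038 (265 left).
Jun has 30 days: +30 → Jul 1, 2038 (235 left).
Jul has 31 days: +31 → Aug 1, 2038 (204 left).
Aug has 31 days: +31 → Sep 1, 2038 (173 left).
Sep has 30 days: +30 → Oct 1, 2038 (143 left).
Oct has 31 days: +31 → Nov 1, 2038 (112 left).
Nov has 30 days: +30 → Dec 1, 2038 (82 left).
Dec has 31 days: +31 → Jan 1, 2039 (51 left).
Jan has 31 days: +31 → Feb 1, 2039 (20 left).
+20 → Feb 21, 2039.

February 21, 2039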